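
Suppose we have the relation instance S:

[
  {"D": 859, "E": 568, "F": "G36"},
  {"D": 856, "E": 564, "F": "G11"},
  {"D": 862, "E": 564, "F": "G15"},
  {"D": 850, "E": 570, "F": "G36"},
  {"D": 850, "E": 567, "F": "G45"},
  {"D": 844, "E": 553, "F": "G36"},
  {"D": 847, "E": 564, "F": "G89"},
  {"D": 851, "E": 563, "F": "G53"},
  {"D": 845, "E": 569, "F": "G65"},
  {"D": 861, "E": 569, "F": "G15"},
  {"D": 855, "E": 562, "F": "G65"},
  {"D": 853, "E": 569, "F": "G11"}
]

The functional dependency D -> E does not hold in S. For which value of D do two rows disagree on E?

850

D=859: 1 row → E = 568 ✓
D=856: 1 row → E = 564 ✓
D=862: 1 row → E = 564 ✓
D=850: 2 rows → E takes values {570, 567} — violation
D=844: 1 row → E = 553 ✓
D=847: 1 row → E = 564 ✓
D=851: 1 row → E = 563 ✓
D=845: 1 row → E = 569 ✓
D=861: 1 row → E = 569 ✓
D=855: 1 row → E = 562 ✓
D=853: 1 row → E = 569 ✓
The only D value with inconsistent E is D=850.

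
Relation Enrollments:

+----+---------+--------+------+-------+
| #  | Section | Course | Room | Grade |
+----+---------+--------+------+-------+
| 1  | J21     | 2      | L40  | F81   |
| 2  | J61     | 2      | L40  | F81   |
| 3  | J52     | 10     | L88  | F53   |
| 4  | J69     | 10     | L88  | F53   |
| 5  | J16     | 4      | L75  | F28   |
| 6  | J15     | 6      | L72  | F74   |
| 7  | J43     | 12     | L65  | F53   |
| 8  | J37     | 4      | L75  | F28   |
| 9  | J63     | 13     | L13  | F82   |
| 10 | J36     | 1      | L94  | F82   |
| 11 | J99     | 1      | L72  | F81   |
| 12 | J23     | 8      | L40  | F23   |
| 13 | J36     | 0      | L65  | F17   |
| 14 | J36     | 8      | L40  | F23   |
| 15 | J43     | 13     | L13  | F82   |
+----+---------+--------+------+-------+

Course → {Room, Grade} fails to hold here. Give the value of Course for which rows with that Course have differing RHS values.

Course=2: rows 1, 2 → {Room,Grade} = (L40, F81), (L40, F81) ✓
Course=10: rows 3, 4 → {Room,Grade} = (L88, F53), (L88, F53) ✓
Course=4: rows 5, 8 → {Room,Grade} = (L75, F28), (L75, F28) ✓
Course=6: row 6 → {Room,Grade} = (L72, F74) ✓
Course=12: row 7 → {Room,Grade} = (L65, F53) ✓
Course=13: rows 9, 15 → {Room,Grade} = (L13, F82), (L13, F82) ✓
Course=1: rows 10, 11 → {Room,Grade} takes values {(L94, F82), (L72, F81)} — violation
Course=8: rows 12, 14 → {Room,Grade} = (L40, F23), (L40, F23) ✓
Course=0: row 13 → {Room,Grade} = (L65, F17) ✓
The only Course value with inconsistent RHS is Course=1.

1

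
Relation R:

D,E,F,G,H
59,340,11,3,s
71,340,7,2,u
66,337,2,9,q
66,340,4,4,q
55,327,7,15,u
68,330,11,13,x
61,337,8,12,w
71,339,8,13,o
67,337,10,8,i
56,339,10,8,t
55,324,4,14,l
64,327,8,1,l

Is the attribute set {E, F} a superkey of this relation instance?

Yes

All 12 rows have distinct {E, F} values, so {E, F} → (all attributes) holds and {E, F} is a superkey.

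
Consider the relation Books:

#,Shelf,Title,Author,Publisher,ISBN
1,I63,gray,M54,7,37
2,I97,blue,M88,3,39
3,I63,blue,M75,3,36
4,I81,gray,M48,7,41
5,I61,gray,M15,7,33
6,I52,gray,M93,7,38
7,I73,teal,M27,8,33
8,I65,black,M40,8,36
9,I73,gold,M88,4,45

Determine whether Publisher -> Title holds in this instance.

No

Publisher=7: rows 1, 4, 5, 6 → Title = gray, gray, gray, gray ✓
Publisher=3: rows 2, 3 → Title = blue, blue ✓
Publisher=8: rows 7, 8 → Title takes values {teal, black} — violation
Publisher=4: row 9 → Title = gold ✓
Two rows agree on Publisher but differ on Title, so Publisher -> Title does not hold.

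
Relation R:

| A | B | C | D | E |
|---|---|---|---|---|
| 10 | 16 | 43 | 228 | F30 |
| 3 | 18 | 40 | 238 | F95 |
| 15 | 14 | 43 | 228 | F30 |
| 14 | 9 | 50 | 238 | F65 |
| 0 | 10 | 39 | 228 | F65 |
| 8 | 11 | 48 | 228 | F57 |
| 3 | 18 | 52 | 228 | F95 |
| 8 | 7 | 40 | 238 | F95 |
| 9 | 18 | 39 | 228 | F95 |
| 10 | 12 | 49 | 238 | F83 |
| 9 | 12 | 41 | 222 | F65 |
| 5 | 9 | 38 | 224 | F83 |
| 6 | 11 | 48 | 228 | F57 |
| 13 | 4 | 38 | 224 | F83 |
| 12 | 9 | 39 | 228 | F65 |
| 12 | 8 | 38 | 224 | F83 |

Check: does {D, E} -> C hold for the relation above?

No

(D=228, E=F30): 2 rows → C = 43, 43 ✓
(D=238, E=F95): 2 rows → C = 40, 40 ✓
(D=238, E=F65): 1 row → C = 50 ✓
(D=228, E=F65): 2 rows → C = 39, 39 ✓
(D=228, E=F57): 2 rows → C = 48, 48 ✓
(D=228, E=F95): 2 rows → C takes values {52, 39} — violation
(D=238, E=F83): 1 row → C = 49 ✓
(D=222, E=F65): 1 row → C = 41 ✓
(D=224, E=F83): 3 rows → C = 38, 38, 38 ✓
Two rows agree on {D, E} but differ on C, so {D, E} -> C does not hold.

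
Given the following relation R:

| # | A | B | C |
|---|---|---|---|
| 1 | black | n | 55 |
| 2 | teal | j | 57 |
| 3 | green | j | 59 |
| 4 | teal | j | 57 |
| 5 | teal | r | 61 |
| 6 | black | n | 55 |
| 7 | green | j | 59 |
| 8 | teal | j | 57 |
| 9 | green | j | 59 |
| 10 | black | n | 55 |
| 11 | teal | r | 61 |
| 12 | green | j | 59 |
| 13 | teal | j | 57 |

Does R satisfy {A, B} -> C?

Yes

(A=black, B=n): rows 1, 6, 10 → C = 55, 55, 55 ✓
(A=teal, B=j): rows 2, 4, 8, 13 → C = 57, 57, 57, 57 ✓
(A=green, B=j): rows 3, 7, 9, 12 → C = 59, 59, 59, 59 ✓
(A=teal, B=r): rows 5, 11 → C = 61, 61 ✓
Every {A, B} value is associated with a single C value, so {A, B} -> C holds.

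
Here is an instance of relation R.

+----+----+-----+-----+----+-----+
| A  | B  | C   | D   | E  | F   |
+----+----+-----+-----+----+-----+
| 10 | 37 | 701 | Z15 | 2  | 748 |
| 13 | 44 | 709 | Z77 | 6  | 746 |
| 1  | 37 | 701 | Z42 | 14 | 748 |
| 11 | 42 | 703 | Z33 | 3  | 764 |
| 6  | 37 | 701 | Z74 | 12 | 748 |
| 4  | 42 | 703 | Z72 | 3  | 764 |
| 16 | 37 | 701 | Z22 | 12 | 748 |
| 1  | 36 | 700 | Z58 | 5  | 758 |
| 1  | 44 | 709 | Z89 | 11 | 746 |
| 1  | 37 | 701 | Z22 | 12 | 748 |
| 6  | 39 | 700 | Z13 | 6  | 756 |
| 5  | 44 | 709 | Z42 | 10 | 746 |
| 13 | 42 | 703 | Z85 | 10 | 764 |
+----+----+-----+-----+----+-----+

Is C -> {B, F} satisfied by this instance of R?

No

C=701: 5 rows → {B,F} = (37, 748), (37, 748), (37, 748), (37, 748), (37, 748) ✓
C=709: 3 rows → {B,F} = (44, 746), (44, 746), (44, 746) ✓
C=703: 3 rows → {B,F} = (42, 764), (42, 764), (42, 764) ✓
C=700: 2 rows → {B,F} takes values {(36, 758), (39, 756)} — violation
Two rows agree on C but differ on {B, F}, so C -> {B, F} does not hold.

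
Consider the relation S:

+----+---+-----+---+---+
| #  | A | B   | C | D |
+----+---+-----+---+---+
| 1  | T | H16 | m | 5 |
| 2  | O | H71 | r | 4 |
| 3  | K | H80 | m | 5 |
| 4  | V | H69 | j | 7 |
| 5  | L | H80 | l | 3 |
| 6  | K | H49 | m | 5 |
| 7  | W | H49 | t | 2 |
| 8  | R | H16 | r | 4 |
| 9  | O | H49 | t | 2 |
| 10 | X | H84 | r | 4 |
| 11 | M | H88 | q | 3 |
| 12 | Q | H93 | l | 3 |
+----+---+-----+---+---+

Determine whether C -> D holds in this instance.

C=m: rows 1, 3, 6 → D = 5, 5, 5 ✓
C=r: rows 2, 8, 10 → D = 4, 4, 4 ✓
C=j: row 4 → D = 7 ✓
C=l: rows 5, 12 → D = 3, 3 ✓
C=t: rows 7, 9 → D = 2, 2 ✓
C=q: row 11 → D = 3 ✓
Every C value is associated with a single D value, so C -> D holds.

Yes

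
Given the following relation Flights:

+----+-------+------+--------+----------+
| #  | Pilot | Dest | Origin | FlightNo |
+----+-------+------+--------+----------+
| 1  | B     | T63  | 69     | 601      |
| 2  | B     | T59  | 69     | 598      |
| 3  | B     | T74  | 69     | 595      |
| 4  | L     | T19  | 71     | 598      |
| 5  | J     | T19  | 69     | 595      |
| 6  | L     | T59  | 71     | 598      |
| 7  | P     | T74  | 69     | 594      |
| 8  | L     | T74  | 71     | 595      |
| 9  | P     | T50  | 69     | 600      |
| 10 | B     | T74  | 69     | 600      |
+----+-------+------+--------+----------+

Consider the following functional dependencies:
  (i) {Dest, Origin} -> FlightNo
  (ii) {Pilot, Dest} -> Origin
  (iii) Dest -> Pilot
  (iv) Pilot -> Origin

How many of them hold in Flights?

2

(i) {Dest, Origin} -> FlightNo: (Dest=T74, Origin=69): rows 3, 7, 10 → FlightNo takes values {595, 594, 600} — violation — fails.
(ii) {Pilot, Dest} -> Origin: every LHS value maps to a single RHS value — holds.
(iii) Dest -> Pilot: Dest=T59: rows 2, 6 → Pilot takes values {B, L} — violation; Dest=T74: rows 3, 7, 8, 10 → Pilot takes values {B, P, L} — violation; Dest=T19: rows 4, 5 → Pilot takes values {L, J} — violation — fails.
(iv) Pilot -> Origin: every LHS value maps to a single RHS value — holds.
2 of the 4 dependencies hold.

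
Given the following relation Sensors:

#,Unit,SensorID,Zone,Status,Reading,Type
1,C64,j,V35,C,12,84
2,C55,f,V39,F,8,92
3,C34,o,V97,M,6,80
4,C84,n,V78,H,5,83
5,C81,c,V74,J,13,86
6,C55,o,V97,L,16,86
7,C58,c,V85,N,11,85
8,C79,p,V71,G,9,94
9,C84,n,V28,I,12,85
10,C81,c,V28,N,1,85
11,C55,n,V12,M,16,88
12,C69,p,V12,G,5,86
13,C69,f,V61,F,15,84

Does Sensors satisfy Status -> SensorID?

No

Status=C: row 1 → SensorID = j ✓
Status=F: rows 2, 13 → SensorID = f, f ✓
Status=M: rows 3, 11 → SensorID takes values {o, n} — violation
Status=H: row 4 → SensorID = n ✓
Status=J: row 5 → SensorID = c ✓
Status=L: row 6 → SensorID = o ✓
Status=N: rows 7, 10 → SensorID = c, c ✓
Status=G: rows 8, 12 → SensorID = p, p ✓
Status=I: row 9 → SensorID = n ✓
Two rows agree on Status but differ on SensorID, so Status -> SensorID does not hold.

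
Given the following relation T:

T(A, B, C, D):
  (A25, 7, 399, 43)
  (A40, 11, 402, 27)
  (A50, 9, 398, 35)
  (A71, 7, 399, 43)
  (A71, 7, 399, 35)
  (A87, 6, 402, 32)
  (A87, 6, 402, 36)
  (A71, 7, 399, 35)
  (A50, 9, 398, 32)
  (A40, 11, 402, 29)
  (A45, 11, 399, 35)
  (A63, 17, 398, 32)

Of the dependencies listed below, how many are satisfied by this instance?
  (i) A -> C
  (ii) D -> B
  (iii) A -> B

2

(i) A -> C: every LHS value maps to a single RHS value — holds.
(ii) D -> B: D=35: 4 rows → B takes values {9, 7, 11} — violation; D=32: 3 rows → B takes values {6, 9, 17} — violation — fails.
(iii) A -> B: every LHS value maps to a single RHS value — holds.
2 of the 3 dependencies hold.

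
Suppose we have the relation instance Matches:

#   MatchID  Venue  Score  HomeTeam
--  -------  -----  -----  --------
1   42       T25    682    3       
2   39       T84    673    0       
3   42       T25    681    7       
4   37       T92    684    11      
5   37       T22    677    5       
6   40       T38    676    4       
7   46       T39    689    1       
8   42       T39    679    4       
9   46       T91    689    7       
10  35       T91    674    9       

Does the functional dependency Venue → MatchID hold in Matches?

Venue=T25: rows 1, 3 → MatchID = 42, 42 ✓
Venue=T84: row 2 → MatchID = 39 ✓
Venue=T92: row 4 → MatchID = 37 ✓
Venue=T22: row 5 → MatchID = 37 ✓
Venue=T38: row 6 → MatchID = 40 ✓
Venue=T39: rows 7, 8 → MatchID takes values {46, 42} — violation
Venue=T91: rows 9, 10 → MatchID takes values {46, 35} — violation
Two rows agree on Venue but differ on MatchID, so Venue → MatchID does not hold.

No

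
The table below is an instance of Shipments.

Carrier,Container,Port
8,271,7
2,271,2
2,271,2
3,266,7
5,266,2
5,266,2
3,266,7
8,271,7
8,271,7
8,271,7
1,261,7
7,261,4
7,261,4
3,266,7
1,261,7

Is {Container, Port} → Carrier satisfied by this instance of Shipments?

(Container=271, Port=7): 4 rows → Carrier = 8, 8, 8, 8 ✓
(Container=271, Port=2): 2 rows → Carrier = 2, 2 ✓
(Container=266, Port=7): 3 rows → Carrier = 3, 3, 3 ✓
(Container=266, Port=2): 2 rows → Carrier = 5, 5 ✓
(Container=261, Port=7): 2 rows → Carrier = 1, 1 ✓
(Container=261, Port=4): 2 rows → Carrier = 7, 7 ✓
Every {Container, Port} value is associated with a single Carrier value, so {Container, Port} → Carrier holds.

Yes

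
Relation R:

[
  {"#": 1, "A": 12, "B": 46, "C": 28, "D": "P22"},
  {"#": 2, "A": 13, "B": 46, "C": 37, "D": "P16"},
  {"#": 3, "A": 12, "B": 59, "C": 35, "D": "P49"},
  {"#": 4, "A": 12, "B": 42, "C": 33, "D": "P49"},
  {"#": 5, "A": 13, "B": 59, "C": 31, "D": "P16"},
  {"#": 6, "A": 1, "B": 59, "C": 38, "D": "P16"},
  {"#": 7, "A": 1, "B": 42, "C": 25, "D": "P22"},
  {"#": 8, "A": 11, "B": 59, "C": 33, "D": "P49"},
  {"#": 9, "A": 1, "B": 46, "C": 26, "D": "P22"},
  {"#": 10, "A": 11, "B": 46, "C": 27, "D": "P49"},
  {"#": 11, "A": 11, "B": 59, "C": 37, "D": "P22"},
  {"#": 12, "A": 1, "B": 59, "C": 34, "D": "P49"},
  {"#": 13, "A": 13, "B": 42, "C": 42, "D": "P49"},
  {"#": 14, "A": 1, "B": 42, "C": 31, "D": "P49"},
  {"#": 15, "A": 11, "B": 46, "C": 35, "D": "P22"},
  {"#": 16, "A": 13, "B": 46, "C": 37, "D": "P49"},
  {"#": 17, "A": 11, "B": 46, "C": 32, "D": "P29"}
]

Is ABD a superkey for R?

Yes

All 17 rows have distinct ABD values, so ABD → (all attributes) holds and ABD is a superkey.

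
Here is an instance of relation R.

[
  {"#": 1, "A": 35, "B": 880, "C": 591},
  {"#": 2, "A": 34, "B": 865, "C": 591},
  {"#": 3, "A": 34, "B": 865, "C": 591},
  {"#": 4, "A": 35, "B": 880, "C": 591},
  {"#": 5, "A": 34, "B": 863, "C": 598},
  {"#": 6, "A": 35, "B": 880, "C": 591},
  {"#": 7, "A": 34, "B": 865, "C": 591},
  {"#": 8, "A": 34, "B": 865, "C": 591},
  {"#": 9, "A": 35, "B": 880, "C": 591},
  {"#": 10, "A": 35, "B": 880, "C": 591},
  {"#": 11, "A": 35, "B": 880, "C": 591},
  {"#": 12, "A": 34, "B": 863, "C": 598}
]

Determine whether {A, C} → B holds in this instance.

(A=35, C=591): rows 1, 4, 6, 9, 10, 11 → B = 880, 880, 880, 880, 880, 880 ✓
(A=34, C=591): rows 2, 3, 7, 8 → B = 865, 865, 865, 865 ✓
(A=34, C=598): rows 5, 12 → B = 863, 863 ✓
Every {A, C} value is associated with a single B value, so {A, C} → B holds.

Yes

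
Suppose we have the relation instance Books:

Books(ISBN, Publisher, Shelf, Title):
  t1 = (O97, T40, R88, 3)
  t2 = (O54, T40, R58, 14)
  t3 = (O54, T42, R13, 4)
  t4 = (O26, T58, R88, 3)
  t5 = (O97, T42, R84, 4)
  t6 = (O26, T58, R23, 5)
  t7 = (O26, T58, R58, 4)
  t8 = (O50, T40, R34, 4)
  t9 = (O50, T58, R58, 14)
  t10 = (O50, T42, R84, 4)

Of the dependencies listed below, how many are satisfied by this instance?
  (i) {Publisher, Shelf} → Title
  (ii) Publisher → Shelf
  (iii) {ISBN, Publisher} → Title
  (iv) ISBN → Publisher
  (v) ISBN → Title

0

(i) {Publisher, Shelf} → Title: (Publisher=T58, Shelf=R58): rows 7, 9 → Title takes values {4, 14} — violation — fails.
(ii) Publisher → Shelf: Publisher=T40: rows 1, 2, 8 → Shelf takes values {R88, R58, R34} — violation; Publisher=T42: rows 3, 5, 10 → Shelf takes values {R13, R84} — violation; Publisher=T58: rows 4, 6, 7, 9 → Shelf takes values {R88, R23, R58} — violation — fails.
(iii) {ISBN, Publisher} → Title: (ISBN=O26, Publisher=T58): rows 4, 6, 7 → Title takes values {3, 5, 4} — violation — fails.
(iv) ISBN → Publisher: ISBN=O97: rows 1, 5 → Publisher takes values {T40, T42} — violation; ISBN=O54: rows 2, 3 → Publisher takes values {T40, T42} — violation; ISBN=O50: rows 8, 9, 10 → Publisher takes values {T40, T58, T42} — violation — fails.
(v) ISBN → Title: ISBN=O97: rows 1, 5 → Title takes values {3, 4} — violation; ISBN=O54: rows 2, 3 → Title takes values {14, 4} — violation; ISBN=O26: rows 4, 6, 7 → Title takes values {3, 5, 4} — violation; ISBN=O50: rows 8, 9, 10 → Title takes values {4, 14} — violation — fails.
None of the 5 dependencies hold.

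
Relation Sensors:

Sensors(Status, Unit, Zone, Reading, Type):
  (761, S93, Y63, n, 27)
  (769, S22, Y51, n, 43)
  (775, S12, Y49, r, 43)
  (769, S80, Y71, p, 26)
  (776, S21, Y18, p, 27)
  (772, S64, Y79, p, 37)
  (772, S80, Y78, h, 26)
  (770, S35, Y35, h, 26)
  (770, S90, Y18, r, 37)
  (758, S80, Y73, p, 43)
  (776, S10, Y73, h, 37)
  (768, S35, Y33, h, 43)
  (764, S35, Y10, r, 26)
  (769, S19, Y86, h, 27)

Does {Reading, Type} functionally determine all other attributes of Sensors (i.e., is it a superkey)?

Two distinct rows share (Reading=h, Type=26), so {Reading, Type} does not determine every attribute — not a superkey.

No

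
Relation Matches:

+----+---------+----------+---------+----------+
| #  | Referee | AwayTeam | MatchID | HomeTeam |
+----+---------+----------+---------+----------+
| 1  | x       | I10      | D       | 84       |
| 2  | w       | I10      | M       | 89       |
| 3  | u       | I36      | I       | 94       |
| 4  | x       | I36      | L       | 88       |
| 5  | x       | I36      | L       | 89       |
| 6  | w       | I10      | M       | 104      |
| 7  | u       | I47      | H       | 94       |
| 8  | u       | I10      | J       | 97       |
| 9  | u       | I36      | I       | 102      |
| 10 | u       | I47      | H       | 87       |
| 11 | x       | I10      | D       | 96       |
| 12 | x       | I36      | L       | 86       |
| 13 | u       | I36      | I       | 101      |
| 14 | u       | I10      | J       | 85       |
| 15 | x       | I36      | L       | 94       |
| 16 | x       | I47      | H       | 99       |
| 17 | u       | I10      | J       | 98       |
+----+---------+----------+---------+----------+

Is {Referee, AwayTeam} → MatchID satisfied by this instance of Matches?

(Referee=x, AwayTeam=I10): rows 1, 11 → MatchID = D, D ✓
(Referee=w, AwayTeam=I10): rows 2, 6 → MatchID = M, M ✓
(Referee=u, AwayTeam=I36): rows 3, 9, 13 → MatchID = I, I, I ✓
(Referee=x, AwayTeam=I36): rows 4, 5, 12, 15 → MatchID = L, L, L, L ✓
(Referee=u, AwayTeam=I47): rows 7, 10 → MatchID = H, H ✓
(Referee=u, AwayTeam=I10): rows 8, 14, 17 → MatchID = J, J, J ✓
(Referee=x, AwayTeam=I47): row 16 → MatchID = H ✓
Every {Referee, AwayTeam} value is associated with a single MatchID value, so {Referee, AwayTeam} → MatchID holds.

Yes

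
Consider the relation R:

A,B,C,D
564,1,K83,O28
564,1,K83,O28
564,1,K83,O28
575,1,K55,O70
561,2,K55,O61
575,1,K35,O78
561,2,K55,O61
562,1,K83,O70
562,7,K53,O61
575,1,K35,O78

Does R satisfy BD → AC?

(B=1, D=O28): 3 rows → {A,C} = (564, K83), (564, K83), (564, K83) ✓
(B=1, D=O70): 2 rows → {A,C} takes values {(575, K55), (562, K83)} — violation
(B=2, D=O61): 2 rows → {A,C} = (561, K55), (561, K55) ✓
(B=1, D=O78): 2 rows → {A,C} = (575, K35), (575, K35) ✓
(B=7, D=O61): 1 row → {A,C} = (562, K53) ✓
Two rows agree on BD but differ on AC, so BD → AC does not hold.

No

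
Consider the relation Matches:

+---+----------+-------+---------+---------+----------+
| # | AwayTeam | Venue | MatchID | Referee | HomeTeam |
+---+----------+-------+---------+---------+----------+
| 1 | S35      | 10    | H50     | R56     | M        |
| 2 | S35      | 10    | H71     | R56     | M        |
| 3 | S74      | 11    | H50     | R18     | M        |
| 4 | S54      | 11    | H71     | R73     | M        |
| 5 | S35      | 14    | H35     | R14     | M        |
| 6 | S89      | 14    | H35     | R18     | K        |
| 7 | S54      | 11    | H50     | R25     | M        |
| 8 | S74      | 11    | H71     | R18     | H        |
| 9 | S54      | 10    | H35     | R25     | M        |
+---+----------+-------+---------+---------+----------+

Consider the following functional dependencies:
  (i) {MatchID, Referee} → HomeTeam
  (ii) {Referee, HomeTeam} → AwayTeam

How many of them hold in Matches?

2

(i) {MatchID, Referee} → HomeTeam: every LHS value maps to a single RHS value — holds.
(ii) {Referee, HomeTeam} → AwayTeam: every LHS value maps to a single RHS value — holds.
2 of the 2 dependencies hold.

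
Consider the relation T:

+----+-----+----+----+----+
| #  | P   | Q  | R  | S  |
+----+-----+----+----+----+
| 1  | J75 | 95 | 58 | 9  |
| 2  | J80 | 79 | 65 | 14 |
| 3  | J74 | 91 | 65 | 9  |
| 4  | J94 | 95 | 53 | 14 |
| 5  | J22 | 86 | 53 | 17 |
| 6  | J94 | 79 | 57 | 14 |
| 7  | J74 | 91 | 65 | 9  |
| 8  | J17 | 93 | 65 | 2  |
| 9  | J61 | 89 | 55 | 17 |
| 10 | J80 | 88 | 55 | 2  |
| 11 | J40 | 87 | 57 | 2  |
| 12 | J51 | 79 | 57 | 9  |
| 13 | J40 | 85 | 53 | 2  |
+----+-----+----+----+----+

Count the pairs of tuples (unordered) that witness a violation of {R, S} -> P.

(R=65, S=9): all 2 rows agree on P — 0 pairs.

0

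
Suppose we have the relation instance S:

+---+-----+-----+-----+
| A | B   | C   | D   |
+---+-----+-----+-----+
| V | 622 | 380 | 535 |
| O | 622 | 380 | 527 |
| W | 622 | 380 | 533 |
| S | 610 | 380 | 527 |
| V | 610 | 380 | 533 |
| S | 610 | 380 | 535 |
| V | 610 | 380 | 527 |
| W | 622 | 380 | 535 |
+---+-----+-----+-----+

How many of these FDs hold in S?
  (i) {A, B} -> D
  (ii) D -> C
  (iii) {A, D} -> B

2

(i) {A, B} -> D: (A=W, B=622): 2 rows → D takes values {533, 535} — violation; (A=S, B=610): 2 rows → D takes values {527, 535} — violation; (A=V, B=610): 2 rows → D takes values {533, 527} — violation — fails.
(ii) D -> C: every LHS value maps to a single RHS value — holds.
(iii) {A, D} -> B: every LHS value maps to a single RHS value — holds.
2 of the 3 dependencies hold.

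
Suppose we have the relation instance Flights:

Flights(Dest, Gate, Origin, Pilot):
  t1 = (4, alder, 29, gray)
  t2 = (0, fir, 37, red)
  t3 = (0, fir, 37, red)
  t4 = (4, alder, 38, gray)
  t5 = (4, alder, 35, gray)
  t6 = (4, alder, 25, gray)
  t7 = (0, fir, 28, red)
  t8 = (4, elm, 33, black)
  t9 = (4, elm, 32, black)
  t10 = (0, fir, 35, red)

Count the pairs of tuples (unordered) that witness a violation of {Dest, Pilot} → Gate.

0

(Dest=4, Pilot=gray): all 4 rows agree on Gate — 0 pairs.
(Dest=0, Pilot=red): all 4 rows agree on Gate — 0 pairs.
(Dest=4, Pilot=black): all 2 rows agree on Gate — 0 pairs.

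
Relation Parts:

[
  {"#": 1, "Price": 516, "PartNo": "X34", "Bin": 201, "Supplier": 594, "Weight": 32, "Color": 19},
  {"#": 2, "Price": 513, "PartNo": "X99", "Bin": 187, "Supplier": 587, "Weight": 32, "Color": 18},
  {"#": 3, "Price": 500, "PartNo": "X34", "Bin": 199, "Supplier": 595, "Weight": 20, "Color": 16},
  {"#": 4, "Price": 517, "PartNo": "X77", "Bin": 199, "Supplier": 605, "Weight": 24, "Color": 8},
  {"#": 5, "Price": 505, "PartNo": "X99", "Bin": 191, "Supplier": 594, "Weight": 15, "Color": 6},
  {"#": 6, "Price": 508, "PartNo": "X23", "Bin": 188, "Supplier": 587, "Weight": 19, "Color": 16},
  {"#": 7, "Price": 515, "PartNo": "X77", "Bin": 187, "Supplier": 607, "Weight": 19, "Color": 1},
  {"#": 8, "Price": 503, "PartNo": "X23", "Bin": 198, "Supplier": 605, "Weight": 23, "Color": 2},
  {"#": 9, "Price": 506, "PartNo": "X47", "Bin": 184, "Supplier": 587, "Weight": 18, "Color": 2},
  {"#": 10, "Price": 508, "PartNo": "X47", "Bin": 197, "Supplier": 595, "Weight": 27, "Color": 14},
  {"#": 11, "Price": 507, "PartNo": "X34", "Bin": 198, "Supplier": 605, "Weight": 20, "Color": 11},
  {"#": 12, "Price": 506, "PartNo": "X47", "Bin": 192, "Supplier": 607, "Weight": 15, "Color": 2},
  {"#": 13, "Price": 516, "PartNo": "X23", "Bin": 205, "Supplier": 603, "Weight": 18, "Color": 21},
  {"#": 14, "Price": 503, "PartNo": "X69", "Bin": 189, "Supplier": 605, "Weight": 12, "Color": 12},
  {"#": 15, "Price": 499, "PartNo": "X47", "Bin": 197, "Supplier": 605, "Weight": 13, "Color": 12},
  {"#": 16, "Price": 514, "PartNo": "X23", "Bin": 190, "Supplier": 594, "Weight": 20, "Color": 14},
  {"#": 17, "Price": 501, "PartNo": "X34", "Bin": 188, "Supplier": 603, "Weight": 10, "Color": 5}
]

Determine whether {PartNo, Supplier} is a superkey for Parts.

Yes

All 17 rows have distinct {PartNo, Supplier} values, so {PartNo, Supplier} → (all attributes) holds and {PartNo, Supplier} is a superkey.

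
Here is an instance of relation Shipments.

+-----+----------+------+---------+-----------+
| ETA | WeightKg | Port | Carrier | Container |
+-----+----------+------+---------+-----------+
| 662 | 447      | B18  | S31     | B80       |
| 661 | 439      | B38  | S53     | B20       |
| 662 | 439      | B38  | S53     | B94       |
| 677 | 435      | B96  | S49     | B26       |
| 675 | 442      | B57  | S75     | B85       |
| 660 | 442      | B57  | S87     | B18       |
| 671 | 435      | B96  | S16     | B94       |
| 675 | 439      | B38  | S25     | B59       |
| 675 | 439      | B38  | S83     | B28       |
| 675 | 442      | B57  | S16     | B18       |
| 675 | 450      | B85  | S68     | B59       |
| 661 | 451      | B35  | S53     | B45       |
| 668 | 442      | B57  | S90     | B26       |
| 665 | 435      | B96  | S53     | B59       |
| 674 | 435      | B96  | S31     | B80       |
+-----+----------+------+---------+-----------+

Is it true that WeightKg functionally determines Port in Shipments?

Yes

WeightKg=447: 1 row → Port = B18 ✓
WeightKg=439: 4 rows → Port = B38, B38, B38, B38 ✓
WeightKg=435: 4 rows → Port = B96, B96, B96, B96 ✓
WeightKg=442: 4 rows → Port = B57, B57, B57, B57 ✓
WeightKg=450: 1 row → Port = B85 ✓
WeightKg=451: 1 row → Port = B35 ✓
Every WeightKg value is associated with a single Port value, so WeightKg -> Port holds.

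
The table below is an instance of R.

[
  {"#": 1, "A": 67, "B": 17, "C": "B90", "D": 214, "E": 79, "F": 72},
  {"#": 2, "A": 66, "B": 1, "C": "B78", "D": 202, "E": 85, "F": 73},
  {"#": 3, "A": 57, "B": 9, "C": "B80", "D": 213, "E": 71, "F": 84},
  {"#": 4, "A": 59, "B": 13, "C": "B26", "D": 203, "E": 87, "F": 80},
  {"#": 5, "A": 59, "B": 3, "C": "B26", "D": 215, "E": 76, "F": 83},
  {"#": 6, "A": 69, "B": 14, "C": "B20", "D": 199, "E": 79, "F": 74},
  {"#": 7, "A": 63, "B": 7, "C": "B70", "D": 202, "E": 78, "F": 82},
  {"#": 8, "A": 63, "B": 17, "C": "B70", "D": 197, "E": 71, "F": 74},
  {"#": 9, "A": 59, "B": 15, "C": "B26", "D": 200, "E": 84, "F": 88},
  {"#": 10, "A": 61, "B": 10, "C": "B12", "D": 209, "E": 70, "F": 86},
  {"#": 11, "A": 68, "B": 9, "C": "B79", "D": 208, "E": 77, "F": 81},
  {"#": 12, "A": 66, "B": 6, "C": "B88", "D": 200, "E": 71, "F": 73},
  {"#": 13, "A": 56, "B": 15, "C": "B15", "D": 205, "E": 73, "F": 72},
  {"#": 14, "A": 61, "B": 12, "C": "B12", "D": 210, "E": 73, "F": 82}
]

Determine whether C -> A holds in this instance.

Yes

C=B90: row 1 → A = 67 ✓
C=B78: row 2 → A = 66 ✓
C=B80: row 3 → A = 57 ✓
C=B26: rows 4, 5, 9 → A = 59, 59, 59 ✓
C=B20: row 6 → A = 69 ✓
C=B70: rows 7, 8 → A = 63, 63 ✓
C=B12: rows 10, 14 → A = 61, 61 ✓
C=B79: row 11 → A = 68 ✓
C=B88: row 12 → A = 66 ✓
C=B15: row 13 → A = 56 ✓
Every C value is associated with a single A value, so C -> A holds.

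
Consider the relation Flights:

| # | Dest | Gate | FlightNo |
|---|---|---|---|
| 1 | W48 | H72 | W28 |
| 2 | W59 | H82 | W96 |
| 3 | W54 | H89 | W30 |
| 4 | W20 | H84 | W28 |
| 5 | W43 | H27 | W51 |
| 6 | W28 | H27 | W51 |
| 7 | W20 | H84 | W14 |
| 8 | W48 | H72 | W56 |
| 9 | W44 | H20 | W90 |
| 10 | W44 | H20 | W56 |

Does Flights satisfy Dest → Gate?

Dest=W48: rows 1, 8 → Gate = H72, H72 ✓
Dest=W59: row 2 → Gate = H82 ✓
Dest=W54: row 3 → Gate = H89 ✓
Dest=W20: rows 4, 7 → Gate = H84, H84 ✓
Dest=W43: row 5 → Gate = H27 ✓
Dest=W28: row 6 → Gate = H27 ✓
Dest=W44: rows 9, 10 → Gate = H20, H20 ✓
Every Dest value is associated with a single Gate value, so Dest → Gate holds.

Yes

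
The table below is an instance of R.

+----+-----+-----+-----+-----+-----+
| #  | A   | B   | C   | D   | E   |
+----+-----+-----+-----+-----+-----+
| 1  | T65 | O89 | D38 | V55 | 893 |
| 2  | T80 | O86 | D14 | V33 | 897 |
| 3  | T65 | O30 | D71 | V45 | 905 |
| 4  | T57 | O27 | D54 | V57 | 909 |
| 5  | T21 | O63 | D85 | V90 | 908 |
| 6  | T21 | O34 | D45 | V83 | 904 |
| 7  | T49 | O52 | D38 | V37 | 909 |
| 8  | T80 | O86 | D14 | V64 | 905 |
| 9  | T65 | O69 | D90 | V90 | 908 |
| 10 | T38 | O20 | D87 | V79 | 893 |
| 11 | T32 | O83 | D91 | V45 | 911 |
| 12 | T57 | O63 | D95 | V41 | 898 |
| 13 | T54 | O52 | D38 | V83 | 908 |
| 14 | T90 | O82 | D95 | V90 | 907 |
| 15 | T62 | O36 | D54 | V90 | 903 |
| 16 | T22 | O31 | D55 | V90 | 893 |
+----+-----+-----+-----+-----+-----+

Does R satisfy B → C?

B=O89: row 1 → C = D38 ✓
B=O86: rows 2, 8 → C = D14, D14 ✓
B=O30: row 3 → C = D71 ✓
B=O27: row 4 → C = D54 ✓
B=O63: rows 5, 12 → C takes values {D85, D95} — violation
B=O34: row 6 → C = D45 ✓
B=O52: rows 7, 13 → C = D38, D38 ✓
B=O69: row 9 → C = D90 ✓
B=O20: row 10 → C = D87 ✓
B=O83: row 11 → C = D91 ✓
B=O82: row 14 → C = D95 ✓
B=O36: row 15 → C = D54 ✓
B=O31: row 16 → C = D55 ✓
Two rows agree on B but differ on C, so B → C does not hold.

No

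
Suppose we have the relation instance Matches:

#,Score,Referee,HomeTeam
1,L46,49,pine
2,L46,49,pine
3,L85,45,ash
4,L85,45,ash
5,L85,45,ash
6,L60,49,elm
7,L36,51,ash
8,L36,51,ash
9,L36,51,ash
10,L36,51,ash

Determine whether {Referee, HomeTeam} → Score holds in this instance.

Yes

(Referee=49, HomeTeam=pine): rows 1, 2 → Score = L46, L46 ✓
(Referee=45, HomeTeam=ash): rows 3, 4, 5 → Score = L85, L85, L85 ✓
(Referee=49, HomeTeam=elm): row 6 → Score = L60 ✓
(Referee=51, HomeTeam=ash): rows 7, 8, 9, 10 → Score = L36, L36, L36, L36 ✓
Every {Referee, HomeTeam} value is associated with a single Score value, so {Referee, HomeTeam} → Score holds.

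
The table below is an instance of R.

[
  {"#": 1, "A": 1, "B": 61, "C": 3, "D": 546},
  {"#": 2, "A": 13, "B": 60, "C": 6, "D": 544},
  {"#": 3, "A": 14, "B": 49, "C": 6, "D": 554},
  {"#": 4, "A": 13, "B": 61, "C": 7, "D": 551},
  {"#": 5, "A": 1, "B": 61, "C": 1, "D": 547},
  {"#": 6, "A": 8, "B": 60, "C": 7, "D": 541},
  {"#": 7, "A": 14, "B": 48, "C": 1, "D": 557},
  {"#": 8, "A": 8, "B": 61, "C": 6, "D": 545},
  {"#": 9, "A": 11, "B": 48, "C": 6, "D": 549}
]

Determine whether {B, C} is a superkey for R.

Yes

All 9 rows have distinct {B, C} values, so {B, C} → (all attributes) holds and {B, C} is a superkey.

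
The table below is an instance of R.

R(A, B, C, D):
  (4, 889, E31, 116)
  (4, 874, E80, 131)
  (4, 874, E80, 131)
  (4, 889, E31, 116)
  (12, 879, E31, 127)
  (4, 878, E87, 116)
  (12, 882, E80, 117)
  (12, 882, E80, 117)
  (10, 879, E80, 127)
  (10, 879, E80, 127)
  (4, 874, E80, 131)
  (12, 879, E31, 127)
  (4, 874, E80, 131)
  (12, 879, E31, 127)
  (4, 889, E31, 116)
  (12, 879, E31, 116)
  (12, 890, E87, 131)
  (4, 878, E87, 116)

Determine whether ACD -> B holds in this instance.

(A=4, C=E31, D=116): 3 rows → B = 889, 889, 889 ✓
(A=4, C=E80, D=131): 4 rows → B = 874, 874, 874, 874 ✓
(A=12, C=E31, D=127): 3 rows → B = 879, 879, 879 ✓
(A=4, C=E87, D=116): 2 rows → B = 878, 878 ✓
(A=12, C=E80, D=117): 2 rows → B = 882, 882 ✓
(A=10, C=E80, D=127): 2 rows → B = 879, 879 ✓
(A=12, C=E31, D=116): 1 row → B = 879 ✓
(A=12, C=E87, D=131): 1 row → B = 890 ✓
Every ACD value is associated with a single B value, so ACD -> B holds.

Yes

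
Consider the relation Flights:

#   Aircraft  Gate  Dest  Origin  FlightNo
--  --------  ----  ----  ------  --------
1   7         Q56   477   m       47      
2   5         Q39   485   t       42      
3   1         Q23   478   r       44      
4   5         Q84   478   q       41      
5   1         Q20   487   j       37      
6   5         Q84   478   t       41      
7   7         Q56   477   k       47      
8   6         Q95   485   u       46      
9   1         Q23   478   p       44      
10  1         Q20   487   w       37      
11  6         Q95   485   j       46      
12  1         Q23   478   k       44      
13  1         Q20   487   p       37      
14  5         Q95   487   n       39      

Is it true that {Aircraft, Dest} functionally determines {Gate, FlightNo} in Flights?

(Aircraft=7, Dest=477): rows 1, 7 → {Gate,FlightNo} = (Q56, 47), (Q56, 47) ✓
(Aircraft=5, Dest=485): row 2 → {Gate,FlightNo} = (Q39, 42) ✓
(Aircraft=1, Dest=478): rows 3, 9, 12 → {Gate,FlightNo} = (Q23, 44), (Q23, 44), (Q23, 44) ✓
(Aircraft=5, Dest=478): rows 4, 6 → {Gate,FlightNo} = (Q84, 41), (Q84, 41) ✓
(Aircraft=1, Dest=487): rows 5, 10, 13 → {Gate,FlightNo} = (Q20, 37), (Q20, 37), (Q20, 37) ✓
(Aircraft=6, Dest=485): rows 8, 11 → {Gate,FlightNo} = (Q95, 46), (Q95, 46) ✓
(Aircraft=5, Dest=487): row 14 → {Gate,FlightNo} = (Q95, 39) ✓
Every {Aircraft, Dest} value is associated with a single {Gate, FlightNo} value, so {Aircraft, Dest} -> {Gate, FlightNo} holds.

Yes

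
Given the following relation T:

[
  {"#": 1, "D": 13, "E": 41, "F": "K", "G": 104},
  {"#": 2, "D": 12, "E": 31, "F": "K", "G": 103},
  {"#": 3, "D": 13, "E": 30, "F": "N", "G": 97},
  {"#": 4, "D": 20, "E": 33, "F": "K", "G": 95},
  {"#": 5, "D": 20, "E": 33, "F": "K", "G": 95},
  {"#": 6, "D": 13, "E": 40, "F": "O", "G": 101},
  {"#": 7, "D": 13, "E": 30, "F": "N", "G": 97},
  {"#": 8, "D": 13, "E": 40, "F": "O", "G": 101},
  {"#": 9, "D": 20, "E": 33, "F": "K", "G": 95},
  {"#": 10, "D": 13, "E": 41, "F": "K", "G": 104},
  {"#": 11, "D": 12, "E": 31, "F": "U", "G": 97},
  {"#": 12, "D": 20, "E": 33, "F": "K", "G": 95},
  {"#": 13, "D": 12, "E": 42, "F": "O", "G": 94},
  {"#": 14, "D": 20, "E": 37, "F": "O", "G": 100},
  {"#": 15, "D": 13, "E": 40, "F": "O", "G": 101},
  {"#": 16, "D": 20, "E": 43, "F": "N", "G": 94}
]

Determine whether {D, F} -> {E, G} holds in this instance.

(D=13, F=K): rows 1, 10 → {E,G} = (41, 104), (41, 104) ✓
(D=12, F=K): row 2 → {E,G} = (31, 103) ✓
(D=13, F=N): rows 3, 7 → {E,G} = (30, 97), (30, 97) ✓
(D=20, F=K): rows 4, 5, 9, 12 → {E,G} = (33, 95), (33, 95), (33, 95), (33, 95) ✓
(D=13, F=O): rows 6, 8, 15 → {E,G} = (40, 101), (40, 101), (40, 101) ✓
(D=12, F=U): row 11 → {E,G} = (31, 97) ✓
(D=12, F=O): row 13 → {E,G} = (42, 94) ✓
(D=20, F=O): row 14 → {E,G} = (37, 100) ✓
(D=20, F=N): row 16 → {E,G} = (43, 94) ✓
Every {D, F} value is associated with a single {E, G} value, so {D, F} -> {E, G} holds.

Yes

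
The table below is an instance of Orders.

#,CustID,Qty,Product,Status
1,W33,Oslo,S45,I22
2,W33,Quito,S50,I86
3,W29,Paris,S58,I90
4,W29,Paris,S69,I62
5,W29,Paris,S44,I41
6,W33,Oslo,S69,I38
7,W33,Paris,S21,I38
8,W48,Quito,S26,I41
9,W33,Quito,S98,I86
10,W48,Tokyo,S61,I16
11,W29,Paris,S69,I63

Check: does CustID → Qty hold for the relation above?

No

CustID=W33: rows 1, 2, 6, 7, 9 → Qty takes values {Oslo, Quito, Paris} — violation
CustID=W29: rows 3, 4, 5, 11 → Qty = Paris, Paris, Paris, Paris ✓
CustID=W48: rows 8, 10 → Qty takes values {Quito, Tokyo} — violation
Two rows agree on CustID but differ on Qty, so CustID → Qty does not hold.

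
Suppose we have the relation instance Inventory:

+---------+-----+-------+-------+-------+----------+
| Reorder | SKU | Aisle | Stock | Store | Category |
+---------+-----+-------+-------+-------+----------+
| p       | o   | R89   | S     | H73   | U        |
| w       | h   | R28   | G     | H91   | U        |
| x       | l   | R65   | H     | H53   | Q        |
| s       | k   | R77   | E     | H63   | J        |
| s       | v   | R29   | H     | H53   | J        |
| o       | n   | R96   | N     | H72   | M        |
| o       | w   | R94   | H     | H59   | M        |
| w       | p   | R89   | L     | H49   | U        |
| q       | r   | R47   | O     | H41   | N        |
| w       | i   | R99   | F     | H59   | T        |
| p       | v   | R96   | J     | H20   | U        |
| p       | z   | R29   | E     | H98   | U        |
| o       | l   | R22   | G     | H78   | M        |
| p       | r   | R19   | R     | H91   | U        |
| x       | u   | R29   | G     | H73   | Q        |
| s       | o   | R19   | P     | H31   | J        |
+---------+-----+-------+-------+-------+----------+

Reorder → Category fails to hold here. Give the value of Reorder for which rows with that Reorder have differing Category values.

Reorder=p: 4 rows → Category = U, U, U, U ✓
Reorder=w: 3 rows → Category takes values {U, T} — violation
Reorder=x: 2 rows → Category = Q, Q ✓
Reorder=s: 3 rows → Category = J, J, J ✓
Reorder=o: 3 rows → Category = M, M, M ✓
Reorder=q: 1 row → Category = N ✓
The only Reorder value with inconsistent Category is Reorder=w.

w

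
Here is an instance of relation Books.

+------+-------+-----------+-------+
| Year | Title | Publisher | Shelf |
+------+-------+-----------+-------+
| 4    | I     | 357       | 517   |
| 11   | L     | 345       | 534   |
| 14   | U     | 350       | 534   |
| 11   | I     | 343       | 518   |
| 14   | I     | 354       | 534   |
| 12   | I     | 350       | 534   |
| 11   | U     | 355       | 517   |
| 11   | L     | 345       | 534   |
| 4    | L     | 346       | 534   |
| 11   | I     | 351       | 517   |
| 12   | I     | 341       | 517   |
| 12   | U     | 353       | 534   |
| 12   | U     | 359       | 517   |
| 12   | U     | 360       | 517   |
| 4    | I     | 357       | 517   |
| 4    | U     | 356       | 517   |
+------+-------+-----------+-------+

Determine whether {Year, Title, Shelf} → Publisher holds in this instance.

No

(Year=4, Title=I, Shelf=517): 2 rows → Publisher = 357, 357 ✓
(Year=11, Title=L, Shelf=534): 2 rows → Publisher = 345, 345 ✓
(Year=14, Title=U, Shelf=534): 1 row → Publisher = 350 ✓
(Year=11, Title=I, Shelf=518): 1 row → Publisher = 343 ✓
(Year=14, Title=I, Shelf=534): 1 row → Publisher = 354 ✓
(Year=12, Title=I, Shelf=534): 1 row → Publisher = 350 ✓
(Year=11, Title=U, Shelf=517): 1 row → Publisher = 355 ✓
(Year=4, Title=L, Shelf=534): 1 row → Publisher = 346 ✓
(Year=11, Title=I, Shelf=517): 1 row → Publisher = 351 ✓
(Year=12, Title=I, Shelf=517): 1 row → Publisher = 341 ✓
(Year=12, Title=U, Shelf=534): 1 row → Publisher = 353 ✓
(Year=12, Title=U, Shelf=517): 2 rows → Publisher takes values {359, 360} — violation
(Year=4, Title=U, Shelf=517): 1 row → Publisher = 356 ✓
Two rows agree on {Year, Title, Shelf} but differ on Publisher, so {Year, Title, Shelf} → Publisher does not hold.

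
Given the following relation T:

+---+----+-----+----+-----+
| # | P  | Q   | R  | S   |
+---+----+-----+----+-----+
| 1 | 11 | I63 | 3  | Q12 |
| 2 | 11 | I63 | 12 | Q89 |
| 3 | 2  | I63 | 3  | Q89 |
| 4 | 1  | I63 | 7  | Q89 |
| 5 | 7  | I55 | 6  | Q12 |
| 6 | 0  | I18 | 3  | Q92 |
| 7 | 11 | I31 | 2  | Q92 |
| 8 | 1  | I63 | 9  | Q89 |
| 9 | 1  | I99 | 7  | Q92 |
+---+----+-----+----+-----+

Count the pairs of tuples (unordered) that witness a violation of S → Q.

S=Q12: violating pairs (1,5) — 1 pair.
S=Q89: all 4 rows agree on Q — 0 pairs.
S=Q92: violating pairs (6,7), (6,9), (7,9) — 3 pairs.

4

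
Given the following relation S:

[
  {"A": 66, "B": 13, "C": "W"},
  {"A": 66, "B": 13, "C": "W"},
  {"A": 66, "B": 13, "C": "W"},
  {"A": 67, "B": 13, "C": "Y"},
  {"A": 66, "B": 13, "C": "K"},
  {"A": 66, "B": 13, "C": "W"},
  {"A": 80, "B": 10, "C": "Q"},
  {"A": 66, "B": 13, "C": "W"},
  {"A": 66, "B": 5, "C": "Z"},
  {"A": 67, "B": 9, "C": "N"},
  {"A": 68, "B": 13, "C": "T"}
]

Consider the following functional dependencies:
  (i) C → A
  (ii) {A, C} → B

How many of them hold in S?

(i) C → A: every LHS value maps to a single RHS value — holds.
(ii) {A, C} → B: every LHS value maps to a single RHS value — holds.
2 of the 2 dependencies hold.

2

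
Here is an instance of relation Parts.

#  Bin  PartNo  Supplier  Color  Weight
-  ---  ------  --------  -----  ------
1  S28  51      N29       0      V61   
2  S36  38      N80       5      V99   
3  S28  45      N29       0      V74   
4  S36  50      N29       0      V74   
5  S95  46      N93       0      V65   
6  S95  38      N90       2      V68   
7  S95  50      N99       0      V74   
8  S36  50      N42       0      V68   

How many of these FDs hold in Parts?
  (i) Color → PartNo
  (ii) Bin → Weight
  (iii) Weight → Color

0

(i) Color → PartNo: Color=0: rows 1, 3, 4, 5, 7, 8 → PartNo takes values {51, 45, 50, 46} — violation — fails.
(ii) Bin → Weight: Bin=S28: rows 1, 3 → Weight takes values {V61, V74} — violation; Bin=S36: rows 2, 4, 8 → Weight takes values {V99, V74, V68} — violation; Bin=S95: rows 5, 6, 7 → Weight takes values {V65, V68, V74} — violation — fails.
(iii) Weight → Color: Weight=V68: rows 6, 8 → Color takes values {2, 0} — violation — fails.
None of the 3 dependencies hold.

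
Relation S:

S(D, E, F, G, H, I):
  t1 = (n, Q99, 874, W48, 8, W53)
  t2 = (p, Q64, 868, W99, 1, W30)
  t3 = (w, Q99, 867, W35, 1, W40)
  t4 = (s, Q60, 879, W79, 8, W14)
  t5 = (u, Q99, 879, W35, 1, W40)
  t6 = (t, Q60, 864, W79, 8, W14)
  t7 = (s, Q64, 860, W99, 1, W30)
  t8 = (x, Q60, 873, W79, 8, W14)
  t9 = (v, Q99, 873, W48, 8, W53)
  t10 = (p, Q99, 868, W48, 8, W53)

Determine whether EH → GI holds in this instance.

Yes

(E=Q99, H=8): rows 1, 9, 10 → {G,I} = (W48, W53), (W48, W53), (W48, W53) ✓
(E=Q64, H=1): rows 2, 7 → {G,I} = (W99, W30), (W99, W30) ✓
(E=Q99, H=1): rows 3, 5 → {G,I} = (W35, W40), (W35, W40) ✓
(E=Q60, H=8): rows 4, 6, 8 → {G,I} = (W79, W14), (W79, W14), (W79, W14) ✓
Every EH value is associated with a single GI value, so EH → GI holds.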